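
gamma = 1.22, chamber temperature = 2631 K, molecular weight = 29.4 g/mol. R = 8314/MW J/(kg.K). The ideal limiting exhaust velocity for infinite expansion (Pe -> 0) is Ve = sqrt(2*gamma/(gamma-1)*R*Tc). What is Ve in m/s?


R = 8314 / 29.4 = 282.79 J/(kg.K)
Ve = sqrt(2 * 1.22 / (1.22 - 1) * 282.79 * 2631) = 2873 m/s

2873 m/s


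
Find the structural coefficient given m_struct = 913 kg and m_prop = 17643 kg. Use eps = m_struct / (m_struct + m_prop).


eps = 913 / (913 + 17643) = 0.0492

0.0492


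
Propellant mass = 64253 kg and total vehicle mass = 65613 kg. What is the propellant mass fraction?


PMF = 64253 / 65613 = 0.979

0.979


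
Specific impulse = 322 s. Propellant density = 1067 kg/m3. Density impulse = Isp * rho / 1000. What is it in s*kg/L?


rho*Isp = 322 * 1067 / 1000 = 344 s*kg/L

344 s*kg/L


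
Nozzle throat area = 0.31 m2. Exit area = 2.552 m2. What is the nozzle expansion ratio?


AR = 2.552 / 0.31 = 8.2

8.2


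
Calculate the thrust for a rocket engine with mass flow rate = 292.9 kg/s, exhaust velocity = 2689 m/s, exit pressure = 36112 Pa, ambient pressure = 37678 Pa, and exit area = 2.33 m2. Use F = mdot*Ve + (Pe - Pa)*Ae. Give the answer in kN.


F = 292.9 * 2689 + (36112 - 37678) * 2.33 = 783959.0 N = 784.0 kN

784.0 kN


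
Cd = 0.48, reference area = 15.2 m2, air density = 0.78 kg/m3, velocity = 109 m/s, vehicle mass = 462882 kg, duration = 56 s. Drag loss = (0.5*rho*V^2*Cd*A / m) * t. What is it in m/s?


D = 0.5 * 0.78 * 109^2 * 0.48 * 15.2 = 33806.67 N
a = 33806.67 / 462882 = 0.073 m/s2
dV = 0.073 * 56 = 4.1 m/s

4.1 m/s


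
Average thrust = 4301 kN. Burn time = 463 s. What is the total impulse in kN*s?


It = 4301 * 463 = 1991363 kN*s

1991363 kN*s


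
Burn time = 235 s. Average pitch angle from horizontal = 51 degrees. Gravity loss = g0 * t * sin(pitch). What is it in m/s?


GL = 9.81 * 235 * sin(51 deg) = 1792 m/s

1792 m/s


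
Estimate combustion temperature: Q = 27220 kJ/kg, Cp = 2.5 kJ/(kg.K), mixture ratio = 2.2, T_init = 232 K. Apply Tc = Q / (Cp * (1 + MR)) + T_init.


Tc = 27220 / (2.5 * (1 + 2.2)) + 232 = 3634 K

3634 K


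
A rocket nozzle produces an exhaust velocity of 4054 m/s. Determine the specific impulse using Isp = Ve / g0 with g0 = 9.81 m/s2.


Isp = Ve / g0 = 4054 / 9.81 = 413.3 s

413.3 s


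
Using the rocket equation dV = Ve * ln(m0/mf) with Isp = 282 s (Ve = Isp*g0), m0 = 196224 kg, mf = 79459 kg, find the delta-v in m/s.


Ve = 282 * 9.81 = 2766.42 m/s
dV = 2766.42 * ln(196224/79459) = 2501 m/s

2501 m/s


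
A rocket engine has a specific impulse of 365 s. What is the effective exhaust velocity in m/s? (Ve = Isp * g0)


Ve = Isp * g0 = 365 * 9.81 = 3580.7 m/s

3580.7 m/s


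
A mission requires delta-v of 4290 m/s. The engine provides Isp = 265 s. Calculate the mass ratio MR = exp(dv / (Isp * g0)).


Ve = 265 * 9.81 = 2599.65 m/s
MR = exp(4290 / 2599.65) = 5.208

5.208


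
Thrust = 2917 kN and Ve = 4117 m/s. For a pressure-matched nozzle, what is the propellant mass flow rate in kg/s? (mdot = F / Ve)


mdot = F / Ve = 2917000 / 4117 = 708.5 kg/s

708.5 kg/s


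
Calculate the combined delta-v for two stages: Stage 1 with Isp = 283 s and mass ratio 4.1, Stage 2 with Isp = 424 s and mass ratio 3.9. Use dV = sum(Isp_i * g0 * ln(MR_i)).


dV1 = 283 * 9.81 * ln(4.1) = 3917.2 m/s
dV2 = 424 * 9.81 * ln(3.9) = 5660.9 m/s
Total dV = 3917.2 + 5660.9 = 9578.1 m/s ~ 9578 m/s

9578 m/s


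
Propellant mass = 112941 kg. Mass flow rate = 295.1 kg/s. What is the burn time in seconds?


tb = 112941 / 295.1 = 382.7 s

382.7 s


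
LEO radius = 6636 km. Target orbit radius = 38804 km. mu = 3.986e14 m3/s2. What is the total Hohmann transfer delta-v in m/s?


V1 = sqrt(mu/r1) = 7750.25 m/s
dV1 = V1*(sqrt(2*r2/(r1+r2)) - 1) = 2378.36 m/s
V2 = sqrt(mu/r2) = 3205.02 m/s
dV2 = V2*(1 - sqrt(2*r1/(r1+r2))) = 1472.89 m/s
Total dV = 3851 m/s

3851 m/s


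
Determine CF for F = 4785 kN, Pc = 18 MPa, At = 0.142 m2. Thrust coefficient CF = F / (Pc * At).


CF = 4785000 / (18e6 * 0.142) = 1.87

1.87


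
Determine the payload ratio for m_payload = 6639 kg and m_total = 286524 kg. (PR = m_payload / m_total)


PR = 6639 / 286524 = 0.0232

0.0232


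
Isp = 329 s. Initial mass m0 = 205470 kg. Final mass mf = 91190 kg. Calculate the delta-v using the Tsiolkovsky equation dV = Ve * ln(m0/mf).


Ve = 329 * 9.81 = 3227.49 m/s
dV = 3227.49 * ln(205470/91190) = 2622 m/s

2622 m/s


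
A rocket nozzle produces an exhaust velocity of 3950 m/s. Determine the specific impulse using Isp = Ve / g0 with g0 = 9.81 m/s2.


Isp = Ve / g0 = 3950 / 9.81 = 402.7 s

402.7 s


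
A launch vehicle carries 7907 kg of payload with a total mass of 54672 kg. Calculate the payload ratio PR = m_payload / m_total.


PR = 7907 / 54672 = 0.1446

0.1446


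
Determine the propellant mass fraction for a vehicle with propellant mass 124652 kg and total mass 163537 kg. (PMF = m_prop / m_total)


PMF = 124652 / 163537 = 0.762

0.762


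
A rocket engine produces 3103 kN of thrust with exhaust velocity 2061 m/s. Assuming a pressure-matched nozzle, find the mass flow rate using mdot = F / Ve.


mdot = F / Ve = 3103000 / 2061 = 1505.6 kg/s

1505.6 kg/s


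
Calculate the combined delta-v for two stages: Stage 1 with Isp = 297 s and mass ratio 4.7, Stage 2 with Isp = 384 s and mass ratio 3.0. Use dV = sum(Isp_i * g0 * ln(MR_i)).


dV1 = 297 * 9.81 * ln(4.7) = 4508.9 m/s
dV2 = 384 * 9.81 * ln(3.0) = 4138.5 m/s
Total dV = 4508.9 + 4138.5 = 8647.4 m/s ~ 8647 m/s

8647 m/s


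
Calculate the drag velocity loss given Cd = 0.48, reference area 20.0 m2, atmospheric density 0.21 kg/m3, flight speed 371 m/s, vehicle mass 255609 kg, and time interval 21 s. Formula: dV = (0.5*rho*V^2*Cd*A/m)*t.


D = 0.5 * 0.21 * 371^2 * 0.48 * 20.0 = 138742.13 N
a = 138742.13 / 255609 = 0.5428 m/s2
dV = 0.5428 * 21 = 11.4 m/s

11.4 m/s


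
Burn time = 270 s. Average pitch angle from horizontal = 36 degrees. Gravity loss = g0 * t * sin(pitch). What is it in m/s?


GL = 9.81 * 270 * sin(36 deg) = 1557 m/s

1557 m/s


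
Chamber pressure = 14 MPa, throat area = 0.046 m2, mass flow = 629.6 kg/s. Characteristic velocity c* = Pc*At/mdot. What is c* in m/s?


c* = 14e6 * 0.046 / 629.6 = 1023 m/s

1023 m/s


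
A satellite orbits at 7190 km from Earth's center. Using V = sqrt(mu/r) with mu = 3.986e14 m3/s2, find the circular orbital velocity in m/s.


V = sqrt(3.986e14 / 7190000) = 7446 m/s

7446 m/s


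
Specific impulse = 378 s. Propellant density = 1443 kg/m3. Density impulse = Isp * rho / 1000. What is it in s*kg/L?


rho*Isp = 378 * 1443 / 1000 = 545 s*kg/L

545 s*kg/L


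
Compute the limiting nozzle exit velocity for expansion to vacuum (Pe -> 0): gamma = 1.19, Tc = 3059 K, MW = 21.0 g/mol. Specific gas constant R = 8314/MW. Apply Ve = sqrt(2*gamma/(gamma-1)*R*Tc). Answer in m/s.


R = 8314 / 21.0 = 395.9 J/(kg.K)
Ve = sqrt(2 * 1.19 / (1.19 - 1) * 395.9 * 3059) = 3895 m/s

3895 m/s


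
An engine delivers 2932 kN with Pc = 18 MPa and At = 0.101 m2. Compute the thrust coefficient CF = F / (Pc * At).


CF = 2932000 / (18e6 * 0.101) = 1.61

1.61


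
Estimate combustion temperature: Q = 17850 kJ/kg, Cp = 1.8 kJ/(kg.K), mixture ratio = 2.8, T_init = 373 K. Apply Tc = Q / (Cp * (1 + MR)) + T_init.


Tc = 17850 / (1.8 * (1 + 2.8)) + 373 = 2983 K

2983 K


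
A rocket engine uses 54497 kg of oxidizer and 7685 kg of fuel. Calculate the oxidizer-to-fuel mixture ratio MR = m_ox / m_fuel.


MR = 54497 / 7685 = 7.09

7.09


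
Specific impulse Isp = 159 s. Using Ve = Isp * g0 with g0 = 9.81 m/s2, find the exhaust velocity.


Ve = Isp * g0 = 159 * 9.81 = 1559.8 m/s

1559.8 m/s


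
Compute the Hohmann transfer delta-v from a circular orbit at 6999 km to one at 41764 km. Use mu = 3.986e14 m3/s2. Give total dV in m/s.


V1 = sqrt(mu/r1) = 7546.59 m/s
dV1 = V1*(sqrt(2*r2/(r1+r2)) - 1) = 2330.33 m/s
V2 = sqrt(mu/r2) = 3089.35 m/s
dV2 = V2*(1 - sqrt(2*r1/(r1+r2))) = 1434.13 m/s
Total dV = 3764 m/s

3764 m/s


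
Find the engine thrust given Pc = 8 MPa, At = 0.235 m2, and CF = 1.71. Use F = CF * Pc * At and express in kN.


F = 1.71 * 8e6 * 0.235 = 3.2148e+06 N = 3214.8 kN

3214.8 kN


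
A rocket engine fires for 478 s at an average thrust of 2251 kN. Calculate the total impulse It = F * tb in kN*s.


It = 2251 * 478 = 1075978 kN*s

1075978 kN*s


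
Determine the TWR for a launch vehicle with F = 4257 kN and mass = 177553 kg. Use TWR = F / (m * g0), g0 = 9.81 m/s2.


TWR = 4257000 / (177553 * 9.81) = 2.44

2.44


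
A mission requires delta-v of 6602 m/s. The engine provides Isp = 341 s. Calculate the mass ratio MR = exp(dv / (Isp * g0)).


Ve = 341 * 9.81 = 3345.21 m/s
MR = exp(6602 / 3345.21) = 7.196

7.196


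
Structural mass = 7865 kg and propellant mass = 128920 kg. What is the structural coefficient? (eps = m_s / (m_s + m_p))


eps = 7865 / (7865 + 128920) = 0.0575

0.0575


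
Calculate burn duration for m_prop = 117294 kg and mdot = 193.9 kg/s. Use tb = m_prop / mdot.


tb = 117294 / 193.9 = 604.9 s

604.9 s


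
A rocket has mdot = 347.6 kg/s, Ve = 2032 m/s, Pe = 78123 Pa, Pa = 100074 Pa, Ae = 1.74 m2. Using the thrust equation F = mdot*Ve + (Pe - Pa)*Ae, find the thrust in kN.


F = 347.6 * 2032 + (78123 - 100074) * 1.74 = 668128.0 N = 668.1 kN

668.1 kN


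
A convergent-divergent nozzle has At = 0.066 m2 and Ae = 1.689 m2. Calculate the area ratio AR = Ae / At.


AR = 1.689 / 0.066 = 25.6

25.6


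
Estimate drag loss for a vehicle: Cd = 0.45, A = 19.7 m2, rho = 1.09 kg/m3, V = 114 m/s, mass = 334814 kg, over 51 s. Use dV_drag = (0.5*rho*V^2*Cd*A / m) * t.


D = 0.5 * 1.09 * 114^2 * 0.45 * 19.7 = 62789.2 N
a = 62789.2 / 334814 = 0.1875 m/s2
dV = 0.1875 * 51 = 9.6 m/s

9.6 m/s


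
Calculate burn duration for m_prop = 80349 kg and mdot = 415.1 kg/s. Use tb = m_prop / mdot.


tb = 80349 / 415.1 = 193.6 s

193.6 s


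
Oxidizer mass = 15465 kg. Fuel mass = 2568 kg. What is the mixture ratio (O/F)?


MR = 15465 / 2568 = 6.02

6.02


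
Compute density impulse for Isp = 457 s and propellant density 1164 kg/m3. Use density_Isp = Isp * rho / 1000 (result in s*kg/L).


rho*Isp = 457 * 1164 / 1000 = 532 s*kg/L

532 s*kg/L


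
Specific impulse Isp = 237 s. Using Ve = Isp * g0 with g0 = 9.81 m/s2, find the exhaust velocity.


Ve = Isp * g0 = 237 * 9.81 = 2325.0 m/s

2325.0 m/s


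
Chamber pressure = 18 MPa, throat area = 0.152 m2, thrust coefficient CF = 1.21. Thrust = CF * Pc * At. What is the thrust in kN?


F = 1.21 * 18e6 * 0.152 = 3.3106e+06 N = 3310.6 kN

3310.6 kN


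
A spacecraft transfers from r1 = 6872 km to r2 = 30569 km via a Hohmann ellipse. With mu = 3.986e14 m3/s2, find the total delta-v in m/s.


V1 = sqrt(mu/r1) = 7616.0 m/s
dV1 = V1*(sqrt(2*r2/(r1+r2)) - 1) = 2116.15 m/s
V2 = sqrt(mu/r2) = 3611.0 m/s
dV2 = V2*(1 - sqrt(2*r1/(r1+r2))) = 1423.19 m/s
Total dV = 3539 m/s

3539 m/s


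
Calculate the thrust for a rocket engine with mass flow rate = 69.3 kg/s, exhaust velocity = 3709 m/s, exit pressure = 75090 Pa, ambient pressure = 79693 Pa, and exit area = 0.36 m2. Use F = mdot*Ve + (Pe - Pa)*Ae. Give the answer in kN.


F = 69.3 * 3709 + (75090 - 79693) * 0.36 = 255377.0 N = 255.4 kN

255.4 kN


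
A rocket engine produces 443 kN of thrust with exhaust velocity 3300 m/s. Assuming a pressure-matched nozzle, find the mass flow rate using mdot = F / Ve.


mdot = F / Ve = 443000 / 3300 = 134.2 kg/s

134.2 kg/s


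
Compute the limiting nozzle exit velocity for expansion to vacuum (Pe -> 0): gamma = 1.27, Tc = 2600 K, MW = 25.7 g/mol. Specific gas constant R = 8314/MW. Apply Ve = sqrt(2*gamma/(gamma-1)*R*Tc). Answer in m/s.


R = 8314 / 25.7 = 323.5 J/(kg.K)
Ve = sqrt(2 * 1.27 / (1.27 - 1) * 323.5 * 2600) = 2813 m/s

2813 m/s


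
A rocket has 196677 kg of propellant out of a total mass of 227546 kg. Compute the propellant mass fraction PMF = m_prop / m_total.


PMF = 196677 / 227546 = 0.864

0.864


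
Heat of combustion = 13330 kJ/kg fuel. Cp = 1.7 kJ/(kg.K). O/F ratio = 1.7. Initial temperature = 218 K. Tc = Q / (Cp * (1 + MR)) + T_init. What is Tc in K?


Tc = 13330 / (1.7 * (1 + 1.7)) + 218 = 3122 K

3122 K


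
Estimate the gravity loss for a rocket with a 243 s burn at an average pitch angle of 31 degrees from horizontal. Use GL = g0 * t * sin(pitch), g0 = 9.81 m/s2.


GL = 9.81 * 243 * sin(31 deg) = 1228 m/s

1228 m/s


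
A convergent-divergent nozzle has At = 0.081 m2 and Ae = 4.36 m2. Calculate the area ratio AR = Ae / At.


AR = 4.36 / 0.081 = 53.8

53.8


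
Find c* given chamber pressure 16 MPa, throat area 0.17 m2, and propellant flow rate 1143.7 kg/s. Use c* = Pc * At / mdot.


c* = 16e6 * 0.17 / 1143.7 = 2378 m/s

2378 m/s


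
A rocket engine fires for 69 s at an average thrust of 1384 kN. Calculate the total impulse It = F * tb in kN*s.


It = 1384 * 69 = 95496 kN*s

95496 kN*s


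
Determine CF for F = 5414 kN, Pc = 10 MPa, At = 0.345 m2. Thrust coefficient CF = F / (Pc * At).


CF = 5414000 / (10e6 * 0.345) = 1.57

1.57


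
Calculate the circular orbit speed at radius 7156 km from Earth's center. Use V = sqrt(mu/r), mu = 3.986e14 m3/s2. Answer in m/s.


V = sqrt(3.986e14 / 7156000) = 7463 m/s

7463 m/s


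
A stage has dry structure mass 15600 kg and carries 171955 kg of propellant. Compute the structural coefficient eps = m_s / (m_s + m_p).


eps = 15600 / (15600 + 171955) = 0.0832

0.0832


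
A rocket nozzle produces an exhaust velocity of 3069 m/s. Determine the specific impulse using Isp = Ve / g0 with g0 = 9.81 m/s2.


Isp = Ve / g0 = 3069 / 9.81 = 312.8 s

312.8 s


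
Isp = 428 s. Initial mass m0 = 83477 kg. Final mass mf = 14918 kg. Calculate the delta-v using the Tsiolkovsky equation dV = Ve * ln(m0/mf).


Ve = 428 * 9.81 = 4198.68 m/s
dV = 4198.68 * ln(83477/14918) = 7230 m/s

7230 m/s


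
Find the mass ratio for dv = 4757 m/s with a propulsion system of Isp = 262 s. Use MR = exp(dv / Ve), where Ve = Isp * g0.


Ve = 262 * 9.81 = 2570.22 m/s
MR = exp(4757 / 2570.22) = 6.365

6.365


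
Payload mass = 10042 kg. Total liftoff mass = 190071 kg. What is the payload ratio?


PR = 10042 / 190071 = 0.0528

0.0528


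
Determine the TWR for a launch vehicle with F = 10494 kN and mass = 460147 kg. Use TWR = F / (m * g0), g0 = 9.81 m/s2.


TWR = 10494000 / (460147 * 9.81) = 2.32

2.32


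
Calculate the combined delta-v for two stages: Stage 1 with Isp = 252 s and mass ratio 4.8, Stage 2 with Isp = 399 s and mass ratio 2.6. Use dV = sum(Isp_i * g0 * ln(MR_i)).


dV1 = 252 * 9.81 * ln(4.8) = 3877.8 m/s
dV2 = 399 * 9.81 * ln(2.6) = 3740.1 m/s
Total dV = 3877.8 + 3740.1 = 7617.9 m/s ~ 7618 m/s

7618 m/s


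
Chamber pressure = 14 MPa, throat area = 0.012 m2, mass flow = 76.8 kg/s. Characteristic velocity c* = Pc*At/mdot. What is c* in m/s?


c* = 14e6 * 0.012 / 76.8 = 2188 m/s

2188 m/s


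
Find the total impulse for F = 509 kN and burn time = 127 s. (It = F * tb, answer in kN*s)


It = 509 * 127 = 64643 kN*s

64643 kN*s


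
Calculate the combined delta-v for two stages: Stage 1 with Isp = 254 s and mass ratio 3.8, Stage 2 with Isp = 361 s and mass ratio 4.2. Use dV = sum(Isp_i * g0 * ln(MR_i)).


dV1 = 254 * 9.81 * ln(3.8) = 3326.5 m/s
dV2 = 361 * 9.81 * ln(4.2) = 5082.2 m/s
Total dV = 3326.5 + 5082.2 = 8408.7 m/s ~ 8409 m/s

8409 m/s


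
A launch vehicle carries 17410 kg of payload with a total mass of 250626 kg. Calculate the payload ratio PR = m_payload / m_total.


PR = 17410 / 250626 = 0.0695

0.0695


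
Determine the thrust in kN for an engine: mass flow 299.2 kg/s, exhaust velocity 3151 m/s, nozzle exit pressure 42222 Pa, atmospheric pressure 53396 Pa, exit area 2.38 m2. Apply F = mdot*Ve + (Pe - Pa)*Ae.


F = 299.2 * 3151 + (42222 - 53396) * 2.38 = 916185.0 N = 916.2 kN

916.2 kN


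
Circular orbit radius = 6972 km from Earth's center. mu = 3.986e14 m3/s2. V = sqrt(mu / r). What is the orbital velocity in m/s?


V = sqrt(3.986e14 / 6972000) = 7561 m/s

7561 m/s


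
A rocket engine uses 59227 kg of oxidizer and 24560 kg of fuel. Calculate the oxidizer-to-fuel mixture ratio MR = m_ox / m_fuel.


MR = 59227 / 24560 = 2.41

2.41


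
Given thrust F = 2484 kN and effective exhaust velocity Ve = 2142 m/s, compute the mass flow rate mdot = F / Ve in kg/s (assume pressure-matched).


mdot = F / Ve = 2484000 / 2142 = 1159.7 kg/s

1159.7 kg/s


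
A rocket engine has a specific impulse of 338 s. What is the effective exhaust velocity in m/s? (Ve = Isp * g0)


Ve = Isp * g0 = 338 * 9.81 = 3315.8 m/s

3315.8 m/s


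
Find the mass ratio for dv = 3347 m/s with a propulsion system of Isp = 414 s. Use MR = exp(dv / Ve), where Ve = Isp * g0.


Ve = 414 * 9.81 = 4061.34 m/s
MR = exp(3347 / 4061.34) = 2.28

2.28


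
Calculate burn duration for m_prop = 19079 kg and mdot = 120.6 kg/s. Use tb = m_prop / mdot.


tb = 19079 / 120.6 = 158.2 s

158.2 s


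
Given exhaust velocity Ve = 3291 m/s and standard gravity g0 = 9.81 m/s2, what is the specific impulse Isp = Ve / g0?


Isp = Ve / g0 = 3291 / 9.81 = 335.5 s

335.5 s


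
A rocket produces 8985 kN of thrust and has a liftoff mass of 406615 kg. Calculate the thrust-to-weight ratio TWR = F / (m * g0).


TWR = 8985000 / (406615 * 9.81) = 2.25

2.25


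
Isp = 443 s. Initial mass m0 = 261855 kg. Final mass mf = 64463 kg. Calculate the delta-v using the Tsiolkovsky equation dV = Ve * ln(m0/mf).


Ve = 443 * 9.81 = 4345.83 m/s
dV = 4345.83 * ln(261855/64463) = 6092 m/s

6092 m/s


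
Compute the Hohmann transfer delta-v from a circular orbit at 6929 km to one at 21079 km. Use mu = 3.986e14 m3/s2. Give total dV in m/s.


V1 = sqrt(mu/r1) = 7584.61 m/s
dV1 = V1*(sqrt(2*r2/(r1+r2)) - 1) = 1720.73 m/s
V2 = sqrt(mu/r2) = 4348.54 m/s
dV2 = V2*(1 - sqrt(2*r1/(r1+r2))) = 1289.73 m/s
Total dV = 3010 m/s

3010 m/s


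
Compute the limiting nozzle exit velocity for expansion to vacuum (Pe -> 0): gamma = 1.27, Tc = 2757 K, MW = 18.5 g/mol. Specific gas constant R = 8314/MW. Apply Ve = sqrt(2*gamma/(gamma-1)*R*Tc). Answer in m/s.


R = 8314 / 18.5 = 449.41 J/(kg.K)
Ve = sqrt(2 * 1.27 / (1.27 - 1) * 449.41 * 2757) = 3414 m/s

3414 m/s


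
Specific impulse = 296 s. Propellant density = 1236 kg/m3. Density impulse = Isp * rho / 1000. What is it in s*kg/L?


rho*Isp = 296 * 1236 / 1000 = 366 s*kg/L

366 s*kg/L


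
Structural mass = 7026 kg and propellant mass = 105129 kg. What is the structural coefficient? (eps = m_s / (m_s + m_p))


eps = 7026 / (7026 + 105129) = 0.0626

0.0626


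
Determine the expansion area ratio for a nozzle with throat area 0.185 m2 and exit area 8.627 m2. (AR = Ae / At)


AR = 8.627 / 0.185 = 46.6

46.6


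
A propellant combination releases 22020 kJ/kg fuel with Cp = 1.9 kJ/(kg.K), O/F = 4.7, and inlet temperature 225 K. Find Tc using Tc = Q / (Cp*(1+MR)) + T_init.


Tc = 22020 / (1.9 * (1 + 4.7)) + 225 = 2258 K

2258 K


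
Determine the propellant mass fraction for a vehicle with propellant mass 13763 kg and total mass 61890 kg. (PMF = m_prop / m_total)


PMF = 13763 / 61890 = 0.222

0.222


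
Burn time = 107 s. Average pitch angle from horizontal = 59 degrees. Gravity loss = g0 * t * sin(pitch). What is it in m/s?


GL = 9.81 * 107 * sin(59 deg) = 900 m/s

900 m/s


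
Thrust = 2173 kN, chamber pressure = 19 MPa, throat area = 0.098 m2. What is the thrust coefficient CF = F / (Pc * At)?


CF = 2173000 / (19e6 * 0.098) = 1.17

1.17


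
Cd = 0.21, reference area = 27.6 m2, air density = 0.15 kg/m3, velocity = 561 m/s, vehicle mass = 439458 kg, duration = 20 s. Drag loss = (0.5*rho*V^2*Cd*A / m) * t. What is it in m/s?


D = 0.5 * 0.15 * 561^2 * 0.21 * 27.6 = 136809.22 N
a = 136809.22 / 439458 = 0.3113 m/s2
dV = 0.3113 * 20 = 6.2 m/s

6.2 m/s


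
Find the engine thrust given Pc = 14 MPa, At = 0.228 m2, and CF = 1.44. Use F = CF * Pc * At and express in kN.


F = 1.44 * 14e6 * 0.228 = 4.5965e+06 N = 4596.5 kN

4596.5 kN


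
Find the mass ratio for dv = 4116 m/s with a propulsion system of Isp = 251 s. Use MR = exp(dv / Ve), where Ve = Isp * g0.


Ve = 251 * 9.81 = 2462.31 m/s
MR = exp(4116 / 2462.31) = 5.321

5.321


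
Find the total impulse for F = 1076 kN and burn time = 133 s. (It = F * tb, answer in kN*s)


It = 1076 * 133 = 143108 kN*s

143108 kN*s


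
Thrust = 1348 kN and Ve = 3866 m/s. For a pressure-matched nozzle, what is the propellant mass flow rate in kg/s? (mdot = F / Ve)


mdot = F / Ve = 1348000 / 3866 = 348.7 kg/s

348.7 kg/s


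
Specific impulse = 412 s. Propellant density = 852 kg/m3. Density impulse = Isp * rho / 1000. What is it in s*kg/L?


rho*Isp = 412 * 852 / 1000 = 351 s*kg/L

351 s*kg/L


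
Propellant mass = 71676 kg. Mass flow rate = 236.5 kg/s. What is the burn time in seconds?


tb = 71676 / 236.5 = 303.1 s

303.1 s


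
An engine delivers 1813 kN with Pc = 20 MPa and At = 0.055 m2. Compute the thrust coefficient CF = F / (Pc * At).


CF = 1813000 / (20e6 * 0.055) = 1.65

1.65


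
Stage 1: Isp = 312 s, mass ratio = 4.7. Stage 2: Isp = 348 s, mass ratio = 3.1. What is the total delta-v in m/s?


dV1 = 312 * 9.81 * ln(4.7) = 4736.7 m/s
dV2 = 348 * 9.81 * ln(3.1) = 3862.5 m/s
Total dV = 4736.7 + 3862.5 = 8599.2 m/s ~ 8599 m/s

8599 m/s


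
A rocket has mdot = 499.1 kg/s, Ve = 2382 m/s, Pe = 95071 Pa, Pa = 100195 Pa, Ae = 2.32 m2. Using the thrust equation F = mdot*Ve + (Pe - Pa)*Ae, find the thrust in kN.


F = 499.1 * 2382 + (95071 - 100195) * 2.32 = 1.1770e+06 N = 1177.0 kN

1177.0 kN


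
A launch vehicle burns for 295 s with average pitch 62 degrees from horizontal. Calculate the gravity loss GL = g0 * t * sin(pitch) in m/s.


GL = 9.81 * 295 * sin(62 deg) = 2555 m/s

2555 m/s


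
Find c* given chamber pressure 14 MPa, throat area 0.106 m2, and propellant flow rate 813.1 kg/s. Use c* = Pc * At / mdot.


c* = 14e6 * 0.106 / 813.1 = 1825 m/s

1825 m/s


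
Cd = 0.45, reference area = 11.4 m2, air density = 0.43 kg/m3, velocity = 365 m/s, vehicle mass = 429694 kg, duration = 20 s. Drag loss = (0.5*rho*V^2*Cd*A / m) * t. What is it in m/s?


D = 0.5 * 0.43 * 365^2 * 0.45 * 11.4 = 146940.51 N
a = 146940.51 / 429694 = 0.342 m/s2
dV = 0.342 * 20 = 6.8 m/s

6.8 m/s


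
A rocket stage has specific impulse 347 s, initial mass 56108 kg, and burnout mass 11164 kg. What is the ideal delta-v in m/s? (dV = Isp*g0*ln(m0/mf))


Ve = 347 * 9.81 = 3404.07 m/s
dV = 3404.07 * ln(56108/11164) = 5496 m/s

5496 m/s


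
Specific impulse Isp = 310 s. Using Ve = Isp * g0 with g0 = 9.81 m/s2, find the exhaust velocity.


Ve = Isp * g0 = 310 * 9.81 = 3041.1 m/s

3041.1 m/s


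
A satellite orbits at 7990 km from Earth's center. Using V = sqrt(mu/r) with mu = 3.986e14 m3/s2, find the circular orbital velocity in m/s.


V = sqrt(3.986e14 / 7990000) = 7063 m/s

7063 m/s


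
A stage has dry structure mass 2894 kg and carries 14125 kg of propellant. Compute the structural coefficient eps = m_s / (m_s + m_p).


eps = 2894 / (2894 + 14125) = 0.17

0.17


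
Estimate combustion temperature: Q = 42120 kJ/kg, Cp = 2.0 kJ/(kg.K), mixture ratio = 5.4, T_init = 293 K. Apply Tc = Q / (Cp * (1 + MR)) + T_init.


Tc = 42120 / (2.0 * (1 + 5.4)) + 293 = 3584 K

3584 K


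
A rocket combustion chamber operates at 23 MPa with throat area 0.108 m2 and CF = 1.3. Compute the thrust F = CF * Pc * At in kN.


F = 1.3 * 23e6 * 0.108 = 3.2292e+06 N = 3229.2 kN

3229.2 kN


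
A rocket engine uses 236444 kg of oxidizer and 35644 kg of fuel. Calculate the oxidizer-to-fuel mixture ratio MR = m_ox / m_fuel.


MR = 236444 / 35644 = 6.63

6.63


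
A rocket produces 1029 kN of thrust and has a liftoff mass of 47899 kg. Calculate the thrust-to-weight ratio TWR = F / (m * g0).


TWR = 1029000 / (47899 * 9.81) = 2.19

2.19


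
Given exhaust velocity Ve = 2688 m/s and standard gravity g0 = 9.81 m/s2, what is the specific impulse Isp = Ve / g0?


Isp = Ve / g0 = 2688 / 9.81 = 274.0 s

274.0 s


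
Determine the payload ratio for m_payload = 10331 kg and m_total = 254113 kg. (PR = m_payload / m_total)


PR = 10331 / 254113 = 0.0407

0.0407


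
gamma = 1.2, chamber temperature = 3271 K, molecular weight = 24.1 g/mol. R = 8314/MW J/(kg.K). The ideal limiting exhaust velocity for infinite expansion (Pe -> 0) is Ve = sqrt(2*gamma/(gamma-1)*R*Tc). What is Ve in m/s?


R = 8314 / 24.1 = 344.98 J/(kg.K)
Ve = sqrt(2 * 1.2 / (1.2 - 1) * 344.98 * 3271) = 3680 m/s

3680 m/s


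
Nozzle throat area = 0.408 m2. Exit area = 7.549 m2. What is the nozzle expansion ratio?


AR = 7.549 / 0.408 = 18.5

18.5


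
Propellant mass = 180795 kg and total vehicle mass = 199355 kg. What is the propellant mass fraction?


PMF = 180795 / 199355 = 0.907

0.907


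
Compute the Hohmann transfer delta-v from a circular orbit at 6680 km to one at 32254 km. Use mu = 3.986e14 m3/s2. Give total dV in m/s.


V1 = sqrt(mu/r1) = 7724.68 m/s
dV1 = V1*(sqrt(2*r2/(r1+r2)) - 1) = 2218.44 m/s
V2 = sqrt(mu/r2) = 3515.42 m/s
dV2 = V2*(1 - sqrt(2*r1/(r1+r2))) = 1456.14 m/s
Total dV = 3675 m/s

3675 m/s


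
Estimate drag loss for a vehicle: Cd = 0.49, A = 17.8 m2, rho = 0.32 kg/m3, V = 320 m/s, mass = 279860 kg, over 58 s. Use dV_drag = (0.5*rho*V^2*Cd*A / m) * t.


D = 0.5 * 0.32 * 320^2 * 0.49 * 17.8 = 142901.25 N
a = 142901.25 / 279860 = 0.5106 m/s2
dV = 0.5106 * 58 = 29.6 m/s

29.6 m/s


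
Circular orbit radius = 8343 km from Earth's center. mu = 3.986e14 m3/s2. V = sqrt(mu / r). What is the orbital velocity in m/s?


V = sqrt(3.986e14 / 8343000) = 6912 m/s

6912 m/s


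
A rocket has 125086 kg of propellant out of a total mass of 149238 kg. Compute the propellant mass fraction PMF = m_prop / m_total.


PMF = 125086 / 149238 = 0.838

0.838


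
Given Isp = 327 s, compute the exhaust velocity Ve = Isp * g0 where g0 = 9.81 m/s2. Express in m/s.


Ve = Isp * g0 = 327 * 9.81 = 3207.9 m/s

3207.9 m/s


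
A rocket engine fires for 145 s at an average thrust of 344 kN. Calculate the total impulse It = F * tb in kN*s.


It = 344 * 145 = 49880 kN*s

49880 kN*s


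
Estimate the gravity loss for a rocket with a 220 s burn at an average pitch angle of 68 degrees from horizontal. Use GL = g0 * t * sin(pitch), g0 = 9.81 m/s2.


GL = 9.81 * 220 * sin(68 deg) = 2001 m/s

2001 m/s


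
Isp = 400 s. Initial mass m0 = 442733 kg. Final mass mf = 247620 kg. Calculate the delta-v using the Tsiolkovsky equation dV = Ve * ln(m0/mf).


Ve = 400 * 9.81 = 3924.0 m/s
dV = 3924.0 * ln(442733/247620) = 2280 m/s

2280 m/s


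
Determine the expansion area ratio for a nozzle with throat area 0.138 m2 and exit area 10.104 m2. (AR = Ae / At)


AR = 10.104 / 0.138 = 73.2

73.2


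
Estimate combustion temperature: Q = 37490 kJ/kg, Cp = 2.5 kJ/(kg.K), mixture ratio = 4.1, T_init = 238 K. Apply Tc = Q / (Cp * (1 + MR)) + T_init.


Tc = 37490 / (2.5 * (1 + 4.1)) + 238 = 3178 K

3178 K


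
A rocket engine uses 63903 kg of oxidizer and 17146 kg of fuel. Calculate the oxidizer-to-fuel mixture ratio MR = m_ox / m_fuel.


MR = 63903 / 17146 = 3.73

3.73


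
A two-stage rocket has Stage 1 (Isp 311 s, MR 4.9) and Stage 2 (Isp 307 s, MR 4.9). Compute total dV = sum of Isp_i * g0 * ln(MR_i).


dV1 = 311 * 9.81 * ln(4.9) = 4848.6 m/s
dV2 = 307 * 9.81 * ln(4.9) = 4786.3 m/s
Total dV = 4848.6 + 4786.3 = 9634.9 m/s ~ 9635 m/s

9635 m/s


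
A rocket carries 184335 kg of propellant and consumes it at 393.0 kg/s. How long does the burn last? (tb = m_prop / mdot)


tb = 184335 / 393.0 = 469.0 s

469.0 s


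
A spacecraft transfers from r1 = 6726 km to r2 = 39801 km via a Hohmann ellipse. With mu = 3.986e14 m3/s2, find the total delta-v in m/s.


V1 = sqrt(mu/r1) = 7698.22 m/s
dV1 = V1*(sqrt(2*r2/(r1+r2)) - 1) = 2371.09 m/s
V2 = sqrt(mu/r2) = 3164.62 m/s
dV2 = V2*(1 - sqrt(2*r1/(r1+r2))) = 1463.0 m/s
Total dV = 3834 m/s

3834 m/s


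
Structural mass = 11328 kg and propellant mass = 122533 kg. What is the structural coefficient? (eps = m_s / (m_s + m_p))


eps = 11328 / (11328 + 122533) = 0.0846

0.0846


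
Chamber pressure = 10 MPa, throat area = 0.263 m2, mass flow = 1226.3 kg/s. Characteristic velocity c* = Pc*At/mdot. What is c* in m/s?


c* = 10e6 * 0.263 / 1226.3 = 2145 m/s

2145 m/s


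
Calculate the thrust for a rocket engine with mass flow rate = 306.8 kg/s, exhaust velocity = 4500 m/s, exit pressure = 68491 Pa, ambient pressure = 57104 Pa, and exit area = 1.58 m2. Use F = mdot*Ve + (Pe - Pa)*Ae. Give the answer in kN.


F = 306.8 * 4500 + (68491 - 57104) * 1.58 = 1.3986e+06 N = 1398.6 kN

1398.6 kN


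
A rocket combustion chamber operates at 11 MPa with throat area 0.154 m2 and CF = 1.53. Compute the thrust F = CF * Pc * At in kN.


F = 1.53 * 11e6 * 0.154 = 2.5918e+06 N = 2591.8 kN

2591.8 kN


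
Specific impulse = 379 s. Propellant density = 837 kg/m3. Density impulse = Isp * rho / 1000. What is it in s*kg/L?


rho*Isp = 379 * 837 / 1000 = 317 s*kg/L

317 s*kg/L


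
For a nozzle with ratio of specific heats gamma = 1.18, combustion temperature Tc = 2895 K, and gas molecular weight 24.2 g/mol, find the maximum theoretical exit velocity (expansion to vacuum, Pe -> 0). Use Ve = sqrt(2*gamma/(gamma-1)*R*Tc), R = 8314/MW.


R = 8314 / 24.2 = 343.55 J/(kg.K)
Ve = sqrt(2 * 1.18 / (1.18 - 1) * 343.55 * 2895) = 3611 m/s

3611 m/s


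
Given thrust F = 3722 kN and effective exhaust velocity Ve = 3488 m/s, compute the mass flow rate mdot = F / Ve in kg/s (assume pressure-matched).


mdot = F / Ve = 3722000 / 3488 = 1067.1 kg/s

1067.1 kg/s


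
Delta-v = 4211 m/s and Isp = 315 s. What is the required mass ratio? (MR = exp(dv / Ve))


Ve = 315 * 9.81 = 3090.15 m/s
MR = exp(4211 / 3090.15) = 3.907

3.907


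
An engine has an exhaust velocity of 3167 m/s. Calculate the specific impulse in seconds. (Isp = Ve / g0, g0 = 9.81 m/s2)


Isp = Ve / g0 = 3167 / 9.81 = 322.8 s

322.8 s


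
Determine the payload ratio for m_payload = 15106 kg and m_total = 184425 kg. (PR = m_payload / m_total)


PR = 15106 / 184425 = 0.0819

0.0819


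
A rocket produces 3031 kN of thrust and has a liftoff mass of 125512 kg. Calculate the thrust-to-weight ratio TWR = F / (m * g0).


TWR = 3031000 / (125512 * 9.81) = 2.46

2.46


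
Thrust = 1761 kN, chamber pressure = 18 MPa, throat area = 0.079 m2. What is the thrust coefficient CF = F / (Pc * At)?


CF = 1761000 / (18e6 * 0.079) = 1.24

1.24


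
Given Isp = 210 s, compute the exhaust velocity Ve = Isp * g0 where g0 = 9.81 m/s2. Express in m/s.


Ve = Isp * g0 = 210 * 9.81 = 2060.1 m/s

2060.1 m/s


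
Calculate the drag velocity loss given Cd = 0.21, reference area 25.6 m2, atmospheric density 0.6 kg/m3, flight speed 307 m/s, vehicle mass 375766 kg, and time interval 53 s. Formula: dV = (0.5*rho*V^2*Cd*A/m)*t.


D = 0.5 * 0.6 * 307^2 * 0.21 * 25.6 = 152004.79 N
a = 152004.79 / 375766 = 0.4045 m/s2
dV = 0.4045 * 53 = 21.4 m/s

21.4 m/s


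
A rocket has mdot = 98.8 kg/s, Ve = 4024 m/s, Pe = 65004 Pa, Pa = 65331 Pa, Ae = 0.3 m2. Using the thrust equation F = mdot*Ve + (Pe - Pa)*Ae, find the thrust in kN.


F = 98.8 * 4024 + (65004 - 65331) * 0.3 = 397473.0 N = 397.5 kN

397.5 kN


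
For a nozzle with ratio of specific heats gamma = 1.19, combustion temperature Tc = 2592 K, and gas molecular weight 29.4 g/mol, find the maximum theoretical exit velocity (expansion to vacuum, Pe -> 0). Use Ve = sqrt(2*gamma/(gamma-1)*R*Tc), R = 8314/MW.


R = 8314 / 29.4 = 282.79 J/(kg.K)
Ve = sqrt(2 * 1.19 / (1.19 - 1) * 282.79 * 2592) = 3030 m/s

3030 m/s


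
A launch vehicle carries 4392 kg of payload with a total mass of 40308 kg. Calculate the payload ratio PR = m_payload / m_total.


PR = 4392 / 40308 = 0.109

0.109


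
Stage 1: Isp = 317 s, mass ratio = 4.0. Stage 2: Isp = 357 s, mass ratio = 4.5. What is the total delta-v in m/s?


dV1 = 317 * 9.81 * ln(4.0) = 4311.1 m/s
dV2 = 357 * 9.81 * ln(4.5) = 5267.5 m/s
Total dV = 4311.1 + 5267.5 = 9578.6 m/s ~ 9579 m/s

9579 m/s


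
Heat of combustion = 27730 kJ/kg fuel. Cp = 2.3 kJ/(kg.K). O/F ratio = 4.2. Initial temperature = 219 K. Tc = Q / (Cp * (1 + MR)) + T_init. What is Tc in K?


Tc = 27730 / (2.3 * (1 + 4.2)) + 219 = 2538 K

2538 K


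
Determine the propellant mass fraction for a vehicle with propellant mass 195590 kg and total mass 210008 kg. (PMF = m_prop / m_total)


PMF = 195590 / 210008 = 0.931

0.931


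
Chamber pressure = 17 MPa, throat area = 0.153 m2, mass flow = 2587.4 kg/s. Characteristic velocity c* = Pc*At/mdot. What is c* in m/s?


c* = 17e6 * 0.153 / 2587.4 = 1005 m/s

1005 m/s


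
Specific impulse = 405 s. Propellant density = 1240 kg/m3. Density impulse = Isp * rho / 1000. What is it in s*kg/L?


rho*Isp = 405 * 1240 / 1000 = 502 s*kg/L

502 s*kg/L


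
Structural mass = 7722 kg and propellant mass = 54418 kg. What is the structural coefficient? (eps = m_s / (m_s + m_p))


eps = 7722 / (7722 + 54418) = 0.1243

0.1243


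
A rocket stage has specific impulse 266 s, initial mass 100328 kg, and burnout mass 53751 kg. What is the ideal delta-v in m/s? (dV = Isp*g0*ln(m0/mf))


Ve = 266 * 9.81 = 2609.46 m/s
dV = 2609.46 * ln(100328/53751) = 1629 m/s

1629 m/s


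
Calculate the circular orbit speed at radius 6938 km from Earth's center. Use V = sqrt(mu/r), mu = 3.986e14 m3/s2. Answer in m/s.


V = sqrt(3.986e14 / 6938000) = 7580 m/s

7580 m/s


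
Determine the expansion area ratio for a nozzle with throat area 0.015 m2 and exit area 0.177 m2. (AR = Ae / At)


AR = 0.177 / 0.015 = 11.8

11.8


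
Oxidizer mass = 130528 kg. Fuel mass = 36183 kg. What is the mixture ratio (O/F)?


MR = 130528 / 36183 = 3.61

3.61


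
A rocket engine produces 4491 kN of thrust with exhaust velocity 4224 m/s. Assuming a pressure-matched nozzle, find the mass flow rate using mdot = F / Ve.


mdot = F / Ve = 4491000 / 4224 = 1063.2 kg/s

1063.2 kg/s


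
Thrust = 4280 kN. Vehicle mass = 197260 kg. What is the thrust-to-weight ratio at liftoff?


TWR = 4280000 / (197260 * 9.81) = 2.21

2.21


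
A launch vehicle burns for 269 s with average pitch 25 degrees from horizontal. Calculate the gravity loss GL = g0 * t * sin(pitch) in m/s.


GL = 9.81 * 269 * sin(25 deg) = 1115 m/s

1115 m/s


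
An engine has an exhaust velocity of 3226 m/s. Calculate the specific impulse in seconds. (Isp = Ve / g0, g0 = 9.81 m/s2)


Isp = Ve / g0 = 3226 / 9.81 = 328.8 s

328.8 s


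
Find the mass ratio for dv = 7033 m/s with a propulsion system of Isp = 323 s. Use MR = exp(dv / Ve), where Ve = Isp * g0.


Ve = 323 * 9.81 = 3168.63 m/s
MR = exp(7033 / 3168.63) = 9.203

9.203


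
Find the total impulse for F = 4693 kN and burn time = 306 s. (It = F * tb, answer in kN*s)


It = 4693 * 306 = 1436058 kN*s

1436058 kN*s


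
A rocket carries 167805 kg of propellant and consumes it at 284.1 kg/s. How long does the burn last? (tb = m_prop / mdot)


tb = 167805 / 284.1 = 590.7 s

590.7 s


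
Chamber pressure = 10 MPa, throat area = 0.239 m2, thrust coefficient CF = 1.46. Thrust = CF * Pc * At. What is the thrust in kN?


F = 1.46 * 10e6 * 0.239 = 3.4894e+06 N = 3489.4 kN

3489.4 kN


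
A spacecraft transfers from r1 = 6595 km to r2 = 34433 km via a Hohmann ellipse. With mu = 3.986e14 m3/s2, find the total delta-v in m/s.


V1 = sqrt(mu/r1) = 7774.3 m/s
dV1 = V1*(sqrt(2*r2/(r1+r2)) - 1) = 2297.88 m/s
V2 = sqrt(mu/r2) = 3402.37 m/s
dV2 = V2*(1 - sqrt(2*r1/(r1+r2))) = 1473.23 m/s
Total dV = 3771 m/s

3771 m/s


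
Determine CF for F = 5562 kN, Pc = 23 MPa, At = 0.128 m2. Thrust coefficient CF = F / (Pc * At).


CF = 5562000 / (23e6 * 0.128) = 1.89

1.89


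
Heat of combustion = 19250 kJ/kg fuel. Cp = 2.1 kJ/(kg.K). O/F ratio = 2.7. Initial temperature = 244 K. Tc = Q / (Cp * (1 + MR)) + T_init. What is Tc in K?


Tc = 19250 / (2.1 * (1 + 2.7)) + 244 = 2721 K

2721 K


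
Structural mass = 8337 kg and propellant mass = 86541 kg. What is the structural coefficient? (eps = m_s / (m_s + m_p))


eps = 8337 / (8337 + 86541) = 0.0879

0.0879


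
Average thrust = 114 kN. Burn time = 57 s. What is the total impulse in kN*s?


It = 114 * 57 = 6498 kN*s

6498 kN*s


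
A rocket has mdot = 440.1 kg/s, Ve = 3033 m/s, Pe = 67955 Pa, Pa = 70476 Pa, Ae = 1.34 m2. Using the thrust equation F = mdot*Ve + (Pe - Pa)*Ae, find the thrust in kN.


F = 440.1 * 3033 + (67955 - 70476) * 1.34 = 1.3314e+06 N = 1331.4 kN

1331.4 kN


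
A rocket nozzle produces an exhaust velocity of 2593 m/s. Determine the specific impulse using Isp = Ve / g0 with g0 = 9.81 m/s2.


Isp = Ve / g0 = 2593 / 9.81 = 264.3 s

264.3 s


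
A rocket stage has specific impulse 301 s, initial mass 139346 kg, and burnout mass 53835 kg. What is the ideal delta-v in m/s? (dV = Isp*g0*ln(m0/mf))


Ve = 301 * 9.81 = 2952.81 m/s
dV = 2952.81 * ln(139346/53835) = 2808 m/s

2808 m/s


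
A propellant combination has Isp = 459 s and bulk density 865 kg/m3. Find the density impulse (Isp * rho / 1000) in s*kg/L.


rho*Isp = 459 * 865 / 1000 = 397 s*kg/L

397 s*kg/L


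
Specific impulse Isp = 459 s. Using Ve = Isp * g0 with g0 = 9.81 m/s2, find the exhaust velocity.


Ve = Isp * g0 = 459 * 9.81 = 4502.8 m/s

4502.8 m/s


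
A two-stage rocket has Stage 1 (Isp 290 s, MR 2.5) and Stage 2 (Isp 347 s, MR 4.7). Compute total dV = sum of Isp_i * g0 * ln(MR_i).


dV1 = 290 * 9.81 * ln(2.5) = 2606.8 m/s
dV2 = 347 * 9.81 * ln(4.7) = 5268.0 m/s
Total dV = 2606.8 + 5268.0 = 7874.8 m/s ~ 7875 m/s

7875 m/s


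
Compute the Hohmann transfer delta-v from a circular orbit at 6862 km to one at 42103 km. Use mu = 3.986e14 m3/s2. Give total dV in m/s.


V1 = sqrt(mu/r1) = 7621.55 m/s
dV1 = V1*(sqrt(2*r2/(r1+r2)) - 1) = 2373.2 m/s
V2 = sqrt(mu/r2) = 3076.89 m/s
dV2 = V2*(1 - sqrt(2*r1/(r1+r2))) = 1447.93 m/s
Total dV = 3821 m/s

3821 m/s


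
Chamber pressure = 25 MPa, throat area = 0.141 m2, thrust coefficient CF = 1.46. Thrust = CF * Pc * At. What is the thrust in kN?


F = 1.46 * 25e6 * 0.141 = 5.1465e+06 N = 5146.5 kN

5146.5 kN


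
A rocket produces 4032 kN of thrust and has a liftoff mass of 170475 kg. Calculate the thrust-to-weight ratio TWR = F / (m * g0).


TWR = 4032000 / (170475 * 9.81) = 2.41

2.41


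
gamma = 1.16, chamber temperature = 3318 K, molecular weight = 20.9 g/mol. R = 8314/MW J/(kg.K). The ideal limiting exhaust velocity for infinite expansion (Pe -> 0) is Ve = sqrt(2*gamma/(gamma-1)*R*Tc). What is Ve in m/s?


R = 8314 / 20.9 = 397.8 J/(kg.K)
Ve = sqrt(2 * 1.16 / (1.16 - 1) * 397.8 * 3318) = 4375 m/s

4375 m/s


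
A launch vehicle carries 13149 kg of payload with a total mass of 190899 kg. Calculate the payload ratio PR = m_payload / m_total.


PR = 13149 / 190899 = 0.0689

0.0689


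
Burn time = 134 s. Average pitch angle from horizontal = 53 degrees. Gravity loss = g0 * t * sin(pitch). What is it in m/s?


GL = 9.81 * 134 * sin(53 deg) = 1050 m/s

1050 m/s


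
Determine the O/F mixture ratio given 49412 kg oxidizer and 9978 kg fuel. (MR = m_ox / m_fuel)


MR = 49412 / 9978 = 4.95

4.95


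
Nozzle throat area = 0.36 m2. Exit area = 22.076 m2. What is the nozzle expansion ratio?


AR = 22.076 / 0.36 = 61.3

61.3


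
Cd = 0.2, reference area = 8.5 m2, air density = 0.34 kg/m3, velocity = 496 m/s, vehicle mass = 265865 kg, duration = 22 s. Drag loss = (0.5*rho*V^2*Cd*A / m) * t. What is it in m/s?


D = 0.5 * 0.34 * 496^2 * 0.2 * 8.5 = 71098.62 N
a = 71098.62 / 265865 = 0.2674 m/s2
dV = 0.2674 * 22 = 5.9 m/s

5.9 m/s
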